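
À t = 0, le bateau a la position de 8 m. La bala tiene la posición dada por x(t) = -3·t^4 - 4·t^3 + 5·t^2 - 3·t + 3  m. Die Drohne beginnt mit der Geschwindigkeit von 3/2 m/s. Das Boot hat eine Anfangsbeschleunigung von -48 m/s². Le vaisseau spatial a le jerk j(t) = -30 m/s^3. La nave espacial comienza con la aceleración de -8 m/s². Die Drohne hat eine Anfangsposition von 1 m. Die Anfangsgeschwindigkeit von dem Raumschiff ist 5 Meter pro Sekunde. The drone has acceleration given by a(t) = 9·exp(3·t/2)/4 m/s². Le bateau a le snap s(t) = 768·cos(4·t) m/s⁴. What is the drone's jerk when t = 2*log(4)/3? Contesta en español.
Debemos derivar nuestra ecuación de la aceleración a(t) = 9·exp(3·t/2)/4 1 vez. Derivando la aceleración, obtenemos la sacudida: j(t) = 27·exp(3·t/2)/8. De la ecuación de la sacudida j(t) = 27·exp(3·t/2)/8, sustituimos t = 2*log(4)/3 para obtener j = 27/2.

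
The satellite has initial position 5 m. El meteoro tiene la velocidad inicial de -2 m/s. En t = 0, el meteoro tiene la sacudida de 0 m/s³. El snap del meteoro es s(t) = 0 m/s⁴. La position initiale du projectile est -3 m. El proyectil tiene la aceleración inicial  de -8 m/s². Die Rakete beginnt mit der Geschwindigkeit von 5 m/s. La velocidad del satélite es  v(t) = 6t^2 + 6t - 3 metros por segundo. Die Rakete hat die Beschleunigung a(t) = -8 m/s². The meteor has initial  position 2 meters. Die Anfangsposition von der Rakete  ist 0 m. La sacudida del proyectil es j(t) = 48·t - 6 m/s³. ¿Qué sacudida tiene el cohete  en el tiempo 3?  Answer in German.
Um dies zu lösen, müssen wir 1 Ableitung unserer Gleichung für die Beschleunigung a(t) = -8 nehmen. Die Ableitung von der Beschleunigung ergibt den Ruck: j(t) = 0. Mit j(t) = 0 und Einsetzen von t = 3, finden wir j = 0.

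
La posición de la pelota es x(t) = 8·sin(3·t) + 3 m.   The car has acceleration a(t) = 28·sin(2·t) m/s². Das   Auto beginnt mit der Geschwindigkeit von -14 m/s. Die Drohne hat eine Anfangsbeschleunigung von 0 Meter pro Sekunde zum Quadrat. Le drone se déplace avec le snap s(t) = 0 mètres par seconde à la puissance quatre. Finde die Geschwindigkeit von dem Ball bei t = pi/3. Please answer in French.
Pour résoudre ceci, nous devons prendre 1 dérivée de notre équation de la position x(t) = 8·sin(3·t) + 3. En prenant d/dt de x(t), nous trouvons v(t) = 24·cos(3·t). En utilisant v(t) = 24·cos(3·t) et en substituant t = pi/3, nous trouvons v = -24.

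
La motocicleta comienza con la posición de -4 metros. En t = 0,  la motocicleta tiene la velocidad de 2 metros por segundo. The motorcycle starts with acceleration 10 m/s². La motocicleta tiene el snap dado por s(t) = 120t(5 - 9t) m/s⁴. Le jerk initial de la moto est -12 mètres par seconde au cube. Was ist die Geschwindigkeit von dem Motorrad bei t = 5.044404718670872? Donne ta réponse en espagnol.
Para resolver esto, necesitamos tomar 3 antiderivadas de nuestra ecuación del snap s(t) = 120·t·(5 - 9·t). La antiderivada del snap es la sacudida. Usando j(0) = -12, obtenemos j(t) = -360·t^3 + 300·t^2 - 12. La integral de la sacudida, con a(0) = 10, da la aceleración: a(t) = -90·t^4 + 100·t^3 - 12·t + 10. La antiderivada de la aceleración es la velocidad. Usando v(0) = 2, obtenemos v(t) = -18·t^5 + 25·t^4 - 6·t^2 + 10·t + 2. Usando v(t) = -18·t^5 + 25·t^4 - 6·t^2 + 10·t + 2 y sustituyendo t = 5.044404718670872, encontramos v = -42705.2612461076.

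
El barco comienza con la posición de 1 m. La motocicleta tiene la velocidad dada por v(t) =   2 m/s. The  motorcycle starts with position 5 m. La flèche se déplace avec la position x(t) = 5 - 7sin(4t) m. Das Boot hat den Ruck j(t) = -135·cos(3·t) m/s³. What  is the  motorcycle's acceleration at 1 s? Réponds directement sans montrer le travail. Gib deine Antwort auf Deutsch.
a(1) = 0.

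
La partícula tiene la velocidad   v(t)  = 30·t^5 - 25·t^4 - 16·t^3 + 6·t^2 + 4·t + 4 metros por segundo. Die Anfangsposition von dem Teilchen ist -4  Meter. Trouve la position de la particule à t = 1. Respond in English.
To find the answer, we compute 1 integral of v(t) = 30·t^5 - 25·t^4 - 16·t^3 + 6·t^2 + 4·t + 4. Integrating velocity and using the initial condition x(0) = -4, we get x(t) = 5·t^6 - 5·t^5 - 4·t^4 + 2·t^3 + 2·t^2 + 4·t - 4. Using x(t) = 5·t^6 - 5·t^5 - 4·t^4 + 2·t^3 + 2·t^2 + 4·t - 4 and substituting t = 1, we find x = 0.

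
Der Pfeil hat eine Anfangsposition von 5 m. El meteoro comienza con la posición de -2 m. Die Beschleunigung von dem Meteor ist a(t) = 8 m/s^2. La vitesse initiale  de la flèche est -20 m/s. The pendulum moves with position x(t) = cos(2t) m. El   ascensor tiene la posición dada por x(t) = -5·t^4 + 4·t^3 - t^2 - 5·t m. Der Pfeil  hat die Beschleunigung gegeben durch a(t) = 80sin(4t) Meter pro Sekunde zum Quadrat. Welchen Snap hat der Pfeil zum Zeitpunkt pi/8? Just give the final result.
s(pi/8) = -1280.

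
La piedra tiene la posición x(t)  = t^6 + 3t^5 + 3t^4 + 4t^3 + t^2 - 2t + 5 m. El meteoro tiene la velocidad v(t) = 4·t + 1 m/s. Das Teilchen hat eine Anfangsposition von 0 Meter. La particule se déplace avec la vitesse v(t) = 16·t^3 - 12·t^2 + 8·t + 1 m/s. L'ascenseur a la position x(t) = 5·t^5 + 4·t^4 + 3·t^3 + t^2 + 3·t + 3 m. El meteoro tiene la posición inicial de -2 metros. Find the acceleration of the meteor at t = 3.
We must differentiate our velocity equation v(t) = 4·t + 1 1 time. Taking d/dt of v(t), we find a(t) = 4. We have acceleration a(t) = 4. Substituting t = 3: a(3) = 4.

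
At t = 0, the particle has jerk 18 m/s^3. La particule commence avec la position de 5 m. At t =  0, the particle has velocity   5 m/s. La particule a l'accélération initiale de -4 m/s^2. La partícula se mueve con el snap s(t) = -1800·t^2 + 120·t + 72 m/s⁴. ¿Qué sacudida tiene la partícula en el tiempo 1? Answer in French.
En partant du snap s(t) = -1800·t^2 + 120·t + 72, nous prenons 1 intégrale. En intégrant le snap et en utilisant la condition initiale j(0) = 18, nous obtenons j(t) = -600·t^3 + 60·t^2 + 72·t + 18. De l'équation du jerk j(t) = -600·t^3 + 60·t^2 + 72·t + 18, nous substituons t = 1 pour obtenir j = -450.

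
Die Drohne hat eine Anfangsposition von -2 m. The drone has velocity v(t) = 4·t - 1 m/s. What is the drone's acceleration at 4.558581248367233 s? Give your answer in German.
Um dies zu lösen, müssen wir 1 Ableitung unserer Gleichung für die Geschwindigkeit v(t) = 4·t - 1 nehmen. Mit d/dt von v(t) finden wir a(t) = 4. Aus der Gleichung für die Beschleunigung a(t) = 4, setzen wir t = 4.558581248367233 ein und erhalten a = 4.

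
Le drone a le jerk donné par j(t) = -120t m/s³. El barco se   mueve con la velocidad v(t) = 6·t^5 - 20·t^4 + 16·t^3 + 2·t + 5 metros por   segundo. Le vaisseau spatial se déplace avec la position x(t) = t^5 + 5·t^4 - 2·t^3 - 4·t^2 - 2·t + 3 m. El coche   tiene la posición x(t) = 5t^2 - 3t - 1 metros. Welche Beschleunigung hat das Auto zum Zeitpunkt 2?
Ausgehend von der Position x(t) = 5·t^2 - 3·t - 1, nehmen wir 2 Ableitungen. Die Ableitung von der Position ergibt die Geschwindigkeit: v(t) = 10·t - 3. Die Ableitung von der Geschwindigkeit ergibt die Beschleunigung: a(t) = 10. Mit a(t) = 10 und Einsetzen von t = 2, finden wir a = 10.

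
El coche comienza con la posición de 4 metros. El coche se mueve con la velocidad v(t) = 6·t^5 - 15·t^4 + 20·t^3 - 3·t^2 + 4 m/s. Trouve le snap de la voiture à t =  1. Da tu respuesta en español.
Partiendo de la velocidad v(t) = 6·t^5 - 15·t^4 + 20·t^3 - 3·t^2 + 4, tomamos 3 derivadas. Tomando d/dt de v(t), encontramos a(t) = 30·t^4 - 60·t^3 + 60·t^2 - 6·t. Tomando d/dt de a(t), encontramos j(t) = 120·t^3 - 180·t^2 + 120·t - 6. Derivando la sacudida, obtenemos el snap: s(t) = 360·t^2 - 360·t + 120. Usando s(t) = 360·t^2 - 360·t + 120 y sustituyendo t = 1, encontramos s = 120.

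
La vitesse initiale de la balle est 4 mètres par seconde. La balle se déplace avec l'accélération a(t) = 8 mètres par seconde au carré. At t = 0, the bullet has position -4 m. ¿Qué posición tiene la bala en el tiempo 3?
Debemos encontrar la integral de nuestra ecuación de la aceleración a(t) = 8 2 veces. La integral de la aceleración, con v(0) = 4, da la velocidad: v(t) = 8·t + 4. Integrando la velocidad y usando la condición inicial x(0) = -4, obtenemos x(t) = 4·t^2 + 4·t - 4. De la ecuación de la posición x(t) = 4·t^2 + 4·t - 4, sustituimos t = 3 para obtener x = 44.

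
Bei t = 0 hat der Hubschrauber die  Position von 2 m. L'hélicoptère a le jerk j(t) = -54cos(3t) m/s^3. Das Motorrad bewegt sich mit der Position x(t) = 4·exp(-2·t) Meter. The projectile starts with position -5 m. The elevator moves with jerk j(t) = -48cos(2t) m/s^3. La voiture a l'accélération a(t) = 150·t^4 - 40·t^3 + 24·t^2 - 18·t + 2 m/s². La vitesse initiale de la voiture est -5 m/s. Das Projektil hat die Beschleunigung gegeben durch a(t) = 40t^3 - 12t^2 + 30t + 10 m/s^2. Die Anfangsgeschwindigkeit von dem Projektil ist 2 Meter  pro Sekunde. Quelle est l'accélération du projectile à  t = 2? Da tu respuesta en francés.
De l'équation de l'accélération a(t) = 40·t^3 - 12·t^2 + 30·t + 10, nous substituons t = 2 pour obtenir a = 342.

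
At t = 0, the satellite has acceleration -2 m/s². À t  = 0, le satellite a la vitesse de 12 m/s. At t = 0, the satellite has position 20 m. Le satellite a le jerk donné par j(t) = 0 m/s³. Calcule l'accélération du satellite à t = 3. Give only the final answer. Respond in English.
a(3) = -2.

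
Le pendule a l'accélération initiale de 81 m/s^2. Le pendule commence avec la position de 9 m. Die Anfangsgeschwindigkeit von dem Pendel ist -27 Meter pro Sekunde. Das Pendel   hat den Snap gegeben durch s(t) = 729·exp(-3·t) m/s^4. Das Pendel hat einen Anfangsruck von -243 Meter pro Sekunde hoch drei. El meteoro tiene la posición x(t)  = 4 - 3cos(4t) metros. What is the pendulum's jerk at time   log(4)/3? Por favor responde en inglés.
We need to integrate our snap equation s(t) = 729·exp(-3·t) 1 time. Taking ∫s(t)dt and applying j(0) = -243, we find j(t) = -243·exp(-3·t). We have jerk j(t) = -243·exp(-3·t). Substituting t = log(4)/3: j(log(4)/3) = -243/4.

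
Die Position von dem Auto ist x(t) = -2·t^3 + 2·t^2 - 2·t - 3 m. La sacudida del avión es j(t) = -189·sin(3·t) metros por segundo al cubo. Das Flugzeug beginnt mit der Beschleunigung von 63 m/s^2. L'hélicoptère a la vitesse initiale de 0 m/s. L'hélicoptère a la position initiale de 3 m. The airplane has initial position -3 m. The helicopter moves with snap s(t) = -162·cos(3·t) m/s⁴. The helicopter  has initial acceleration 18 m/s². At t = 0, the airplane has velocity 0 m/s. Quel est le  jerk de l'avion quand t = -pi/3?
Nous avons le jerk j(t) = -189·sin(3·t). En substituant t = -pi/3: j(-pi/3) = 0.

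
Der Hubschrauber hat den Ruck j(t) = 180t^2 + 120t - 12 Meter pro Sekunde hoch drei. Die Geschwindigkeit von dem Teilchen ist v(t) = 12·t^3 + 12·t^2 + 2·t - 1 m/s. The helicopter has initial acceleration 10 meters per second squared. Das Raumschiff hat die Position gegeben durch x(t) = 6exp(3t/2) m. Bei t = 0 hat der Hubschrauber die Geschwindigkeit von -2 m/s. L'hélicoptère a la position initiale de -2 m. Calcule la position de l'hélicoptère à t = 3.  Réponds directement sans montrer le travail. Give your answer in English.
The answer is 1117.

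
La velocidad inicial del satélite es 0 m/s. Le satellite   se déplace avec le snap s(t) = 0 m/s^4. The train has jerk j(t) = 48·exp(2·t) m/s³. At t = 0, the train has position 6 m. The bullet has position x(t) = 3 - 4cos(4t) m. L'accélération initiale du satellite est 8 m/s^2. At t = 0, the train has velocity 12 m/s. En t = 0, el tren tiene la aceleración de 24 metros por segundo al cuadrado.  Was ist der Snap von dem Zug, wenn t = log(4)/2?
Wir müssen unsere Gleichung für den Ruck j(t) = 48·exp(2·t) 1-mal ableiten. Die Ableitung von dem Ruck ergibt den Snap: s(t) = 96·exp(2·t). Aus der Gleichung für den Snap s(t) = 96·exp(2·t), setzen wir t = log(4)/2 ein und erhalten s = 384.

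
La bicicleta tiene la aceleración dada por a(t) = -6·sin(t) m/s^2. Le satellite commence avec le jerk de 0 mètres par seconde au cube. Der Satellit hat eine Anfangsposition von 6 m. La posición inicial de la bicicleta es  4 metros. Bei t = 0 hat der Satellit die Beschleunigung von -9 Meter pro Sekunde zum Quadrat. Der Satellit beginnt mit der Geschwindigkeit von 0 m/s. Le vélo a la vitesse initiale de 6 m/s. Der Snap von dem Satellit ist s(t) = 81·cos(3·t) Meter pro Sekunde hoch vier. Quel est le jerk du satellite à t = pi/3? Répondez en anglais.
We must find the antiderivative of our snap equation s(t) = 81·cos(3·t) 1 time. The antiderivative of snap is jerk. Using j(0) = 0, we get j(t) = 27·sin(3·t). Using j(t) = 27·sin(3·t) and substituting t = pi/3, we find j = 0.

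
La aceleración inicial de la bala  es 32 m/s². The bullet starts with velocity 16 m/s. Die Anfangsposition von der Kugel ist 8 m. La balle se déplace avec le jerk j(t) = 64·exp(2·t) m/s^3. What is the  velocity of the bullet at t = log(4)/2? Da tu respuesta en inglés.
We need to integrate our jerk equation j(t) = 64·exp(2·t) 2 times. The integral of jerk, with a(0) = 32, gives acceleration: a(t) = 32·exp(2·t). Taking ∫a(t)dt and applying v(0) = 16, we find v(t) = 16·exp(2·t). We have velocity v(t) = 16·exp(2·t). Substituting t = log(4)/2: v(log(4)/2) = 64.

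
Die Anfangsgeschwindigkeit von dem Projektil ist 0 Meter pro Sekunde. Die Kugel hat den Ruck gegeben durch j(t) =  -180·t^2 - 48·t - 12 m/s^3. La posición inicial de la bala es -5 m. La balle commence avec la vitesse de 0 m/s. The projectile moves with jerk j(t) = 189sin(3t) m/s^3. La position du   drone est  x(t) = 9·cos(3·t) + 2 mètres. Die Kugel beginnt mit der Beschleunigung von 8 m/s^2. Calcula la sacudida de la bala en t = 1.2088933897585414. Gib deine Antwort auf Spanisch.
Tenemos la sacudida j(t) = -180·t^2 - 48·t - 12. Sustituyendo t = 1.2088933897585414: j(1.2088933897585414) = -333.083063712751.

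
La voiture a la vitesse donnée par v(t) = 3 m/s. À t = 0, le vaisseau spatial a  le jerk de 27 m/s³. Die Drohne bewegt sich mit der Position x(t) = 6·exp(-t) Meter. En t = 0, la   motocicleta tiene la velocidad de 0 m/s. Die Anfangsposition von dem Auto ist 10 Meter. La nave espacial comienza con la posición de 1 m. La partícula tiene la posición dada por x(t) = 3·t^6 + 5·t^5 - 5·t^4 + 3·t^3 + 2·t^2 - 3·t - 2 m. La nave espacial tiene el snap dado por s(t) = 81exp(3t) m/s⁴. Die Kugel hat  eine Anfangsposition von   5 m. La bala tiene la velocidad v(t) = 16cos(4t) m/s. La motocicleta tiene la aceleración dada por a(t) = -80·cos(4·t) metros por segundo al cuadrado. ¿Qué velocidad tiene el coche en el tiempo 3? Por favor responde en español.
Usando v(t) = 3 y sustituyendo t = 3, encontramos v = 3.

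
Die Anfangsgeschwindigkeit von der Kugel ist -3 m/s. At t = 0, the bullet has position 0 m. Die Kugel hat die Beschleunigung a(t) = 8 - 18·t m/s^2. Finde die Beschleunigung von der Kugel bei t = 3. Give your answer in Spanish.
De la ecuación de la aceleración a(t) = 8 - 18·t, sustituimos t = 3 para obtener a = -46.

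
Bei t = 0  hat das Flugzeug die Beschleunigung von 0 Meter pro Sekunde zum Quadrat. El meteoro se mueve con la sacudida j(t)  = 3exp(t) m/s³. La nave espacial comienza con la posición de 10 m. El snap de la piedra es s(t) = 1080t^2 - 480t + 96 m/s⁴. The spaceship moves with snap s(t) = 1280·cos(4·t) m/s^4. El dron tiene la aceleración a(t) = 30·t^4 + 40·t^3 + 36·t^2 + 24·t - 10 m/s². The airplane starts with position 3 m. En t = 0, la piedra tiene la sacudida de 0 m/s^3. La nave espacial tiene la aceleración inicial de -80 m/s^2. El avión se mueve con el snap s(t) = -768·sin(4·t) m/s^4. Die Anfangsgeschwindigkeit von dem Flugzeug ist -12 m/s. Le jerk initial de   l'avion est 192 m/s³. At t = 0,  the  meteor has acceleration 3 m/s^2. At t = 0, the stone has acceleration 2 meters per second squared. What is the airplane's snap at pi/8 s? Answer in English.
From the given snap equation s(t) = -768·sin(4·t), we substitute t = pi/8 to get s = -768.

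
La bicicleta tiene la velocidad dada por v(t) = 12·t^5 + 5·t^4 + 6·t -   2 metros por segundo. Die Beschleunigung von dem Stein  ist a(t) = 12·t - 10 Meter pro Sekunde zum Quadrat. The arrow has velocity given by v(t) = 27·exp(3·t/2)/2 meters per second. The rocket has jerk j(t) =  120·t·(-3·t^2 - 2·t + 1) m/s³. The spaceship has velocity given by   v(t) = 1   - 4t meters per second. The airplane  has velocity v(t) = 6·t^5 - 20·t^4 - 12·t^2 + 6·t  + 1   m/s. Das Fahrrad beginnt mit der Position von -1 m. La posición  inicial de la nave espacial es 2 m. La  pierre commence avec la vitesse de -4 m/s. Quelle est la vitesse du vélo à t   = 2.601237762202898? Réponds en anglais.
We have velocity v(t) = 12·t^5 + 5·t^4 + 6·t - 2. Substituting t = 2.601237762202898: v(2.601237762202898) = 1671.69295409187.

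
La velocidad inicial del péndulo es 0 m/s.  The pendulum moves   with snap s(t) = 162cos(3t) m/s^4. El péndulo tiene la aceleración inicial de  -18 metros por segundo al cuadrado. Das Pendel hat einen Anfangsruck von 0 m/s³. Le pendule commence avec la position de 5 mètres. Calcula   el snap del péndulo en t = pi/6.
De la ecuación del snap s(t) = 162·cos(3·t), sustituimos t = pi/6 para obtener s = 0.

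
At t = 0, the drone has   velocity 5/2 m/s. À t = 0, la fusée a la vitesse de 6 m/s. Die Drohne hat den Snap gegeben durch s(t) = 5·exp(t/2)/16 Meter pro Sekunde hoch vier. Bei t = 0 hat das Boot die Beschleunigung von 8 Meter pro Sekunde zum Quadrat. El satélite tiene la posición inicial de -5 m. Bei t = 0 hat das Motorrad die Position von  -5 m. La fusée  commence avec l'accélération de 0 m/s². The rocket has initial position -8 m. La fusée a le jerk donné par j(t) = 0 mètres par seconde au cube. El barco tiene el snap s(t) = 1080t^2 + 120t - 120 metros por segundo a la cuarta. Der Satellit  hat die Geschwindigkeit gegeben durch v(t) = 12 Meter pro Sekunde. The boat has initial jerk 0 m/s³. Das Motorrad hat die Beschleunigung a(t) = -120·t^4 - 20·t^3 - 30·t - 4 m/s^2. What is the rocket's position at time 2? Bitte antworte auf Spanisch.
Partiendo de la sacudida j(t) = 0, tomamos 3 antiderivadas. Tomando ∫j(t)dt y aplicando a(0) = 0, encontramos a(t) = 0. La antiderivada de la aceleración es la velocidad. Usando v(0) = 6, obtenemos v(t) = 6. La antiderivada de la velocidad, con x(0) = -8, da la posición: x(t) = 6·t - 8. Usando x(t) = 6·t - 8 y sustituyendo t = 2, encontramos x = 4.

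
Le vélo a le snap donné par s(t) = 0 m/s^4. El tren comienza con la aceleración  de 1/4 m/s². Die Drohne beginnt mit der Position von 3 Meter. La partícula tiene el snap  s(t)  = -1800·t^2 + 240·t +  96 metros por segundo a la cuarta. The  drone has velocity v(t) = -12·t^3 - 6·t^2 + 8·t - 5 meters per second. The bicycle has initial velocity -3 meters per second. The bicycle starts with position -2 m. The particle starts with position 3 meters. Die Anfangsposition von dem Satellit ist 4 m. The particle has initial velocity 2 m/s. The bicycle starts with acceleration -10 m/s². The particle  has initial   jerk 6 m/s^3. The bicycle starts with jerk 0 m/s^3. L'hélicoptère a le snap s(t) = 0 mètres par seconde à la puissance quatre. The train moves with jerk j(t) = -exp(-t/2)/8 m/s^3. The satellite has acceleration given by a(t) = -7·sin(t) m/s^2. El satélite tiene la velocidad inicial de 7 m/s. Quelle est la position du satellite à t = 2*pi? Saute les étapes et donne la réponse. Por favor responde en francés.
La réponse est 4.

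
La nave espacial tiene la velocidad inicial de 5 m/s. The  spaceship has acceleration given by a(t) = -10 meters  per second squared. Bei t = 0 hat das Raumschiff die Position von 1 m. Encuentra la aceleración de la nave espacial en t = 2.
Usando a(t) = -10 y sustituyendo t = 2, encontramos a = -10.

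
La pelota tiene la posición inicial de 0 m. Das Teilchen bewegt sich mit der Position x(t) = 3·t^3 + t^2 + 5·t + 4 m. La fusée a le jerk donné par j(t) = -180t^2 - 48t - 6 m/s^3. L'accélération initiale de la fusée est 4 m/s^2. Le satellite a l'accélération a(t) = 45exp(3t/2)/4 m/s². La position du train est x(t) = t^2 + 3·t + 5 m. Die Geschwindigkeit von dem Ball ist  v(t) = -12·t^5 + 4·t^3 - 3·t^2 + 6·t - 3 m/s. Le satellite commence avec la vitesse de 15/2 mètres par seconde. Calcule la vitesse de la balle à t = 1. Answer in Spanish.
Tenemos la velocidad v(t) = -12·t^5 + 4·t^3 - 3·t^2 + 6·t - 3. Sustituyendo t = 1: v(1) = -8.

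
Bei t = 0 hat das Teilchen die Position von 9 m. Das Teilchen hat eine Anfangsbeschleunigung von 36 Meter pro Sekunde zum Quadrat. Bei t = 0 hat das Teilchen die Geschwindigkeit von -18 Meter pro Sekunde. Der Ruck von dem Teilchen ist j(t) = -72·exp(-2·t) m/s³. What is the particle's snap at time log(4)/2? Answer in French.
Nous devons dériver notre équation du jerk j(t) = -72·exp(-2·t) 1 fois. En dérivant le jerk, nous obtenons le snap: s(t) = 144·exp(-2·t). En utilisant s(t) = 144·exp(-2·t) et en substituant t = log(4)/2, nous trouvons s = 36.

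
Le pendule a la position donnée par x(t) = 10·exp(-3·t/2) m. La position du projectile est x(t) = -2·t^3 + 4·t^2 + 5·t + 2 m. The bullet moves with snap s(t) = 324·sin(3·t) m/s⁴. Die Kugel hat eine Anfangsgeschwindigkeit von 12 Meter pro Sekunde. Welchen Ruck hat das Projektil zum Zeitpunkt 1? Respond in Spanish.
Partiendo de la posición x(t) = -2·t^3 + 4·t^2 + 5·t + 2, tomamos 3 derivadas. Tomando d/dt de x(t), encontramos v(t) = -6·t^2 + 8·t + 5. Tomando d/dt de v(t), encontramos a(t) = 8 - 12·t. Derivando la aceleración, obtenemos la sacudida: j(t) = -12. Usando j(t) = -12 y sustituyendo t = 1, encontramos j = -12.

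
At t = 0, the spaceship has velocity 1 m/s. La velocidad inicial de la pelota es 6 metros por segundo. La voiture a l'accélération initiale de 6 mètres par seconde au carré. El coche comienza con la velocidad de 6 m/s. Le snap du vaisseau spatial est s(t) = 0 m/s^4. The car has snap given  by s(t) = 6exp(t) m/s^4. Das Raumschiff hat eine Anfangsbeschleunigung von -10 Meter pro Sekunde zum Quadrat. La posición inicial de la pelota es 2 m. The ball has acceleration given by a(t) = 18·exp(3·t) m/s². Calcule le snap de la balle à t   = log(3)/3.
Nous devons dériver notre équation de l'accélération a(t) = 18·exp(3·t) 2 fois. La dérivée de l'accélération donne le jerk: j(t) = 54·exp(3·t). En prenant d/dt de j(t), nous trouvons s(t) = 162·exp(3·t). De l'équation du snap s(t) = 162·exp(3·t), nous substituons t = log(3)/3 pour obtenir s = 486.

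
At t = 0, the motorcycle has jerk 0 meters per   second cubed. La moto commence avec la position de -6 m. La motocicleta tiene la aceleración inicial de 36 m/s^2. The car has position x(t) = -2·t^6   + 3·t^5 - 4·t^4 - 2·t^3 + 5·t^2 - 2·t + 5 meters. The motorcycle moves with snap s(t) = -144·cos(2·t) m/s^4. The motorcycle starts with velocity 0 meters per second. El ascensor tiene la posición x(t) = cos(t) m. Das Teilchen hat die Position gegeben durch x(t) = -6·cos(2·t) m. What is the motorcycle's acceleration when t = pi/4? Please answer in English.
Starting from snap s(t) = -144·cos(2·t), we take 2 antiderivatives. Integrating snap and using the initial condition j(0) = 0, we get j(t) = -72·sin(2·t). Taking ∫j(t)dt and applying a(0) = 36, we find a(t) = 36·cos(2·t). From the given acceleration equation a(t) = 36·cos(2·t), we substitute t = pi/4 to get a = 0.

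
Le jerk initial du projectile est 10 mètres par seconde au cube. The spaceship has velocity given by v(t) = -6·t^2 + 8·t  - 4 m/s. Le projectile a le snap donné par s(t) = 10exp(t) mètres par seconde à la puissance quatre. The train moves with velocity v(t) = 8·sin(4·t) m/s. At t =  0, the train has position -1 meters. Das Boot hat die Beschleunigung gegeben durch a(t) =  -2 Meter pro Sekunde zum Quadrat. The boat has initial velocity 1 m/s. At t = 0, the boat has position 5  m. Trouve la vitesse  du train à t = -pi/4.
De l'équation de la vitesse v(t) = 8·sin(4·t), nous substituons t = -pi/4 pour obtenir v = 0.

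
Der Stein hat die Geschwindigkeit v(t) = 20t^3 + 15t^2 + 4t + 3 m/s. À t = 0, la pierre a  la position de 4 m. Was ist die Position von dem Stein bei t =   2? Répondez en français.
En partant de la vitesse v(t) = 20·t^3 + 15·t^2 + 4·t + 3, nous prenons 1 primitive. L'intégrale de la vitesse est la position. En utilisant x(0) = 4, nous obtenons x(t) = 5·t^4 + 5·t^3 + 2·t^2 + 3·t + 4. De l'équation de la position x(t) = 5·t^4 + 5·t^3 + 2·t^2 + 3·t + 4, nous substituons t = 2 pour obtenir x = 138.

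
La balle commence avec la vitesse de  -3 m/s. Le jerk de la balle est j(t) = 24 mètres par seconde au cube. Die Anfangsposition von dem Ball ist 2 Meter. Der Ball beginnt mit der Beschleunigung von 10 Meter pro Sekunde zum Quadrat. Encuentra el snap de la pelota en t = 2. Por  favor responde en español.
Para resolver esto, necesitamos tomar 1 derivada de nuestra ecuación de la sacudida j(t) = 24. Tomando d/dt de j(t), encontramos s(t) = 0. De la ecuación del snap s(t) = 0, sustituimos t = 2 para obtener s = 0.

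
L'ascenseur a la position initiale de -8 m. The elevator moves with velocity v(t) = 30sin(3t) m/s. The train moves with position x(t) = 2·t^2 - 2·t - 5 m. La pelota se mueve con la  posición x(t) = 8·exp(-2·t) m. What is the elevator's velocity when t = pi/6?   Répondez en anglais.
From the given velocity equation v(t) = 30·sin(3·t), we substitute t = pi/6 to get v = 30.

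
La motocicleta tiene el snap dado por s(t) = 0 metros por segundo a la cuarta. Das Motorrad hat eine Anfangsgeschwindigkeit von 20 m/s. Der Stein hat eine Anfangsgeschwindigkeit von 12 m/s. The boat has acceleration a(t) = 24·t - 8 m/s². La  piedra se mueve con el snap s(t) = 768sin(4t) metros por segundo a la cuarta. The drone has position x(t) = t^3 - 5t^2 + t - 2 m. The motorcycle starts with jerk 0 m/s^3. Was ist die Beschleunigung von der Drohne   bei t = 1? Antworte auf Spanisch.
Debemos derivar nuestra ecuación de la posición x(t) = t^3 - 5·t^2 + t - 2 2 veces. La derivada de la posición da la velocidad: v(t) = 3·t^2 - 10·t + 1. Tomando d/dt de v(t), encontramos a(t) = 6·t - 10. De la ecuación de la aceleración a(t) = 6·t - 10, sustituimos t = 1 para obtener a = -4.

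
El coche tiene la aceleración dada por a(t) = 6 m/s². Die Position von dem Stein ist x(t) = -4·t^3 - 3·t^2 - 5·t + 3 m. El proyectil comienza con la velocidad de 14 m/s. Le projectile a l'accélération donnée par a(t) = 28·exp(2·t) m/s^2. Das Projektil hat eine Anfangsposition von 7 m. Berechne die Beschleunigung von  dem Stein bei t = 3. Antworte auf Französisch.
En partant de la position x(t) = -4·t^3 - 3·t^2 - 5·t + 3, nous prenons 2 dérivées. En prenant d/dt de x(t), nous trouvons v(t) = -12·t^2 - 6·t - 5. La dérivée de la vitesse donne l'accélération: a(t) = -24·t - 6. De l'équation de l'accélération a(t) = -24·t - 6, nous substituons t = 3 pour obtenir a = -78.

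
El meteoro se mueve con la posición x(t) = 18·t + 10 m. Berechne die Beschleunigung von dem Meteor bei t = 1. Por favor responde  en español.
Debemos derivar nuestra ecuación de la posición x(t) = 18·t + 10 2 veces. La derivada de la posición da la velocidad: v(t) = 18. La derivada de la velocidad da la aceleración: a(t) = 0. Tenemos la aceleración a(t) = 0. Sustituyendo t = 1: a(1) = 0.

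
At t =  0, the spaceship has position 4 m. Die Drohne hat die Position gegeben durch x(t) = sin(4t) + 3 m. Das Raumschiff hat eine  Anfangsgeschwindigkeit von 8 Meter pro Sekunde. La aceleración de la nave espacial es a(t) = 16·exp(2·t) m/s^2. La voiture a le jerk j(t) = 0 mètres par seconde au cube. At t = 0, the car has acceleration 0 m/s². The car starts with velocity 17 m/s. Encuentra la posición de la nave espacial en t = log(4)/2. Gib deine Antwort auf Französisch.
Pour résoudre ceci, nous devons prendre 2 intégrales de notre équation de l'accélération a(t) = 16·exp(2·t). En intégrant l'accélération et en utilisant la condition initiale v(0) = 8, nous obtenons v(t) = 8·exp(2·t). La primitive de la vitesse est la position. En utilisant x(0) = 4, nous obtenons x(t) = 4·exp(2·t). De l'équation de la position x(t) = 4·exp(2·t), nous substituons t = log(4)/2 pour obtenir x = 16.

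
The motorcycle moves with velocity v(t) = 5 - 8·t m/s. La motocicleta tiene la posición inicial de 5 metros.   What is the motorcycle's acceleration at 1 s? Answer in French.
Nous devons dériver notre équation de la vitesse v(t) = 5 - 8·t 1 fois. La dérivée de la vitesse donne l'accélération: a(t) = -8. Nous avons l'accélération a(t) = -8. En substituant t = 1: a(1) = -8.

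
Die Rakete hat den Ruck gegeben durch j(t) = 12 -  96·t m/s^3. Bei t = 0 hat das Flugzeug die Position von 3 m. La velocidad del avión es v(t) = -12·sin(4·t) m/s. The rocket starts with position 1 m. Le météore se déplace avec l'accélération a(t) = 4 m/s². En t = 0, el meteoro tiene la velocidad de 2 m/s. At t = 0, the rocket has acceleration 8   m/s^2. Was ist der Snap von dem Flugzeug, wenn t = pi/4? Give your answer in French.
En partant de la vitesse v(t) = -12·sin(4·t), nous prenons 3 dérivées. En prenant d/dt de v(t), nous trouvons a(t) = -48·cos(4·t). En dérivant l'accélération, nous obtenons le jerk: j(t) = 192·sin(4·t). En dérivant le jerk, nous obtenons le snap: s(t) = 768·cos(4·t). De l'équation du snap s(t) = 768·cos(4·t), nous substituons t = pi/4 pour obtenir s = -768.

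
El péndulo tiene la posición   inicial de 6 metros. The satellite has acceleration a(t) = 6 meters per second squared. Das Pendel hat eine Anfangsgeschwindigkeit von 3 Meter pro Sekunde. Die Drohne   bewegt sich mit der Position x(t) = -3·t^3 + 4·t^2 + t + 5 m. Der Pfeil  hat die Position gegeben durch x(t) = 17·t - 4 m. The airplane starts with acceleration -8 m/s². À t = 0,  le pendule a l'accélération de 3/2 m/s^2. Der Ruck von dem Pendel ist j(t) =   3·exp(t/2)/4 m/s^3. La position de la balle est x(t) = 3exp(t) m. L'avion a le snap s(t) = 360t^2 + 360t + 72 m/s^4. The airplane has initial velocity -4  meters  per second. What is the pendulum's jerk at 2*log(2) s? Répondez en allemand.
Wir haben den Ruck j(t) = 3·exp(t/2)/4. Durch Einsetzen von t = 2*log(2): j(2*log(2)) = 3/2.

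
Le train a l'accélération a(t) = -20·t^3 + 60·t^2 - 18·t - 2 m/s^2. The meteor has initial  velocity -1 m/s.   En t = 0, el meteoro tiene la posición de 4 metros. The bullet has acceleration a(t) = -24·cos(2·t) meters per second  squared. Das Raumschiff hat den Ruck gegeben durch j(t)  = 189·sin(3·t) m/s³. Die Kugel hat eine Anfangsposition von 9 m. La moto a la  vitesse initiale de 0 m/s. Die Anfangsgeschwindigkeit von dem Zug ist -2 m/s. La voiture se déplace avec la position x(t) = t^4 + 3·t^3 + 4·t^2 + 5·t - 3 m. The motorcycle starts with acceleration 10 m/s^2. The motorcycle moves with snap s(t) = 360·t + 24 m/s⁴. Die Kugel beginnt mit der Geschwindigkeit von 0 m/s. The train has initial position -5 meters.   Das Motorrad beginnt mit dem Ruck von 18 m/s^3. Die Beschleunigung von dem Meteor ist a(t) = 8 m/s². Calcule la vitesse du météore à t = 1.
Nous devons trouver la primitive de notre équation de l'accélération a(t) = 8 1 fois. En prenant ∫a(t)dt et en appliquant v(0) = -1, nous trouvons v(t) = 8·t - 1. De l'équation de la vitesse v(t) = 8·t - 1, nous substituons t = 1 pour obtenir v = 7.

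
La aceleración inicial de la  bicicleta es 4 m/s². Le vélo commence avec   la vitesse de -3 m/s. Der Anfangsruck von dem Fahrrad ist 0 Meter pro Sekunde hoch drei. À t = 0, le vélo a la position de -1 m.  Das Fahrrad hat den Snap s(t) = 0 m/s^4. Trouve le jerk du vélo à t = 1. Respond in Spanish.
Debemos encontrar la integral de nuestra ecuación del snap s(t) = 0 1 vez. La integral del snap es la sacudida. Usando j(0) = 0, obtenemos j(t) = 0. De la ecuación de la sacudida j(t) = 0, sustituimos t = 1 para obtener j = 0.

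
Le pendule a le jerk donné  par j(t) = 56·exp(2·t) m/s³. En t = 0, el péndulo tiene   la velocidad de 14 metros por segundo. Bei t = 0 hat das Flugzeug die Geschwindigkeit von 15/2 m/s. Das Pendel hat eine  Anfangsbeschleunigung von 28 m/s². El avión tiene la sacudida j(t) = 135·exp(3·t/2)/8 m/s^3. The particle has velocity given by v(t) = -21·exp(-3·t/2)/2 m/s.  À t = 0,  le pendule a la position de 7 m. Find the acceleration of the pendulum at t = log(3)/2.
We must find the antiderivative of our jerk equation j(t) = 56·exp(2·t) 1 time. Finding the integral of j(t) and using a(0) = 28: a(t) = 28·exp(2·t). From the given acceleration equation a(t) = 28·exp(2·t), we substitute t = log(3)/2 to get a = 84.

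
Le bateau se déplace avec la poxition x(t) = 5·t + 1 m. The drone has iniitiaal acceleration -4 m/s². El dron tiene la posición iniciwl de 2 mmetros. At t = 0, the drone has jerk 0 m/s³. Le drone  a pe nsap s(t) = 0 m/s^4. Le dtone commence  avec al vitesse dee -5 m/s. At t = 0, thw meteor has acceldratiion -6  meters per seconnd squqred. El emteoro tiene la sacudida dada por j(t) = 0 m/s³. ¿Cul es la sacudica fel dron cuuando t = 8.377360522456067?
Para resolver esto, necesitamos tomar 1 integral de nuestra ecuación del snap s(t) = 0. Integrando el snap y usando la condición inicial j(0) = 0, obtenemos j(t) = 0. Usando j(t) = 0 y sustituyendo t = 8.377360522456067, encontramos j = 0.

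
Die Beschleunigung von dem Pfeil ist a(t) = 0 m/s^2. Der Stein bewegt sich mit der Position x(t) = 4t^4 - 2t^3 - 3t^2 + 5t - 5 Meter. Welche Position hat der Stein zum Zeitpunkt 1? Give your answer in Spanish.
Tenemos la posición x(t) = 4·t^4 - 2·t^3 - 3·t^2 + 5·t - 5. Sustituyendo t = 1: x(1) = -1.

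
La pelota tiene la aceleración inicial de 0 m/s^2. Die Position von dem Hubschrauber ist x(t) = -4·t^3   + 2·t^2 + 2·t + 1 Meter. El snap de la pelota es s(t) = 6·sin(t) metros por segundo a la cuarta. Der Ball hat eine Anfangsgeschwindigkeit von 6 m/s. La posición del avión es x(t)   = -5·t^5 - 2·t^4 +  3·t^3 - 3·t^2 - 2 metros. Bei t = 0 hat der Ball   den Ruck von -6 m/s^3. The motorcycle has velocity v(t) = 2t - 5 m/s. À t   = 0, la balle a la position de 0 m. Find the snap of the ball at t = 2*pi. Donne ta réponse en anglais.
Using s(t) = 6·sin(t) and substituting t = 2*pi, we find s = 0.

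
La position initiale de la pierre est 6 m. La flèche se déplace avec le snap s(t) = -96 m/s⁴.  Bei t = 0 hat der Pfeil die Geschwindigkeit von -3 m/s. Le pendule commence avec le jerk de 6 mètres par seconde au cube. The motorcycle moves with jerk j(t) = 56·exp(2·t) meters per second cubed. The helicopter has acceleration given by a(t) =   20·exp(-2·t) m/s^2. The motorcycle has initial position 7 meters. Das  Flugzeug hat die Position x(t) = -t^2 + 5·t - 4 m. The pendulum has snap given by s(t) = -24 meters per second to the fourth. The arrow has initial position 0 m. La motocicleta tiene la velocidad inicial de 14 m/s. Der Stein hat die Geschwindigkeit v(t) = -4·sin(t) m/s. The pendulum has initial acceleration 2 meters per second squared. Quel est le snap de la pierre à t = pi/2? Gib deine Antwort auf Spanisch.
Partiendo de la velocidad v(t) = -4·sin(t), tomamos 3 derivadas. Derivando la velocidad, obtenemos la aceleración: a(t) = -4·cos(t). Derivando la aceleración, obtenemos la sacudida: j(t) = 4·sin(t). Tomando d/dt de j(t), encontramos s(t) = 4·cos(t). Usando s(t) = 4·cos(t) y sustituyendo t = pi/2, encontramos s = 0.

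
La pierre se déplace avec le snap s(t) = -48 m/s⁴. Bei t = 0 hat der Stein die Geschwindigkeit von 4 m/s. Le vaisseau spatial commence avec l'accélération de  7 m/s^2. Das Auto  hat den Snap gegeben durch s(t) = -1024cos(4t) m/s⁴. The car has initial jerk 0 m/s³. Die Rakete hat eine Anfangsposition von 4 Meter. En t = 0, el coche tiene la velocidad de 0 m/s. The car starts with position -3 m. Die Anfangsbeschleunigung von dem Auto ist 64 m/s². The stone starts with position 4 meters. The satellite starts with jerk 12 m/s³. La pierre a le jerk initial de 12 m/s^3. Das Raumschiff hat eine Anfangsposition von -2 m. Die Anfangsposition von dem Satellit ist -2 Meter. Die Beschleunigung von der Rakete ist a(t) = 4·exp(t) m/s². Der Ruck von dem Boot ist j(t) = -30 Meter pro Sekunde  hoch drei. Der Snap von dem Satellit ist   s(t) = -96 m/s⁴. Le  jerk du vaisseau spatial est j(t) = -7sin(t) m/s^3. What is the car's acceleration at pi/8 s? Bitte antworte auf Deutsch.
Wir müssen das Integral unserer Gleichung für den Snap s(t) = -1024·cos(4·t) 2-mal finden. Die Stammfunktion von dem Snap ist der Ruck. Mit j(0) = 0 erhalten wir j(t) = -256·sin(4·t). Mit ∫j(t)dt und Anwendung von a(0) = 64, finden wir a(t) = 64·cos(4·t). Aus der Gleichung für die Beschleunigung a(t) = 64·cos(4·t), setzen wir t = pi/8 ein und erhalten a = 0.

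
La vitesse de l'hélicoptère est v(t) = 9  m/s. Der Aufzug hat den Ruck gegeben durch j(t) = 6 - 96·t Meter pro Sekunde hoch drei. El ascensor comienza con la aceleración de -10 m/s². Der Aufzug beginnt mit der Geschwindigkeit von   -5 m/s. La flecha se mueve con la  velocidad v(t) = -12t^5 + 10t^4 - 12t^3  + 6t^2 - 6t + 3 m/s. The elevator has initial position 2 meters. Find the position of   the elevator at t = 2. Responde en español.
Debemos encontrar la integral de nuestra ecuación de la sacudida j(t) = 6 - 96·t 3 veces. Integrando la sacudida y usando la condición inicial a(0) = -10, obtenemos a(t) = -48·t^2 + 6·t - 10. La integral de la aceleración, con v(0) = -5, da la velocidad: v(t) = -16·t^3 + 3·t^2 - 10·t - 5. La antiderivada de la velocidad es la posición. Usando x(0) = 2, obtenemos x(t) = -4·t^4 + t^3 - 5·t^2 - 5·t + 2. De la ecuación de la posición x(t) = -4·t^4 + t^3 - 5·t^2 - 5·t + 2, sustituimos t = 2 para obtener x = -84.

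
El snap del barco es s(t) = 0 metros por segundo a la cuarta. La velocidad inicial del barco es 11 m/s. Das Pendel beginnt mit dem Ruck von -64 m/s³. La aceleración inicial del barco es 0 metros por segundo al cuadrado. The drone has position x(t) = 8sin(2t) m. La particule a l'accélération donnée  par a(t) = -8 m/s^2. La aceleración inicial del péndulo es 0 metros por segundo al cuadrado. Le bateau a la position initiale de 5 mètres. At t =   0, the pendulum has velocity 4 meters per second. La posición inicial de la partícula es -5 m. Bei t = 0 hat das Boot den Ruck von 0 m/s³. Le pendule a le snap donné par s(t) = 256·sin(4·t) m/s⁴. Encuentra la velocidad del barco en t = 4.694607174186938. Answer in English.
To solve this, we need to take 3 integrals of our snap equation s(t) = 0. Finding the integral of s(t) and using j(0) = 0: j(t) = 0. Taking ∫j(t)dt and applying a(0) = 0, we find a(t) = 0. Taking ∫a(t)dt and applying v(0) = 11, we find v(t) = 11. We have velocity v(t) = 11. Substituting t = 4.694607174186938: v(4.694607174186938) = 11.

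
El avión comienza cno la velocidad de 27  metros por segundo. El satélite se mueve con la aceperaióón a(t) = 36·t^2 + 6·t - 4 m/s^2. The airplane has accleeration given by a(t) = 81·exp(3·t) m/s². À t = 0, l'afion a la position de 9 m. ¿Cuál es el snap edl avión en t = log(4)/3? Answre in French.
En partant de l'accélération a(t) = 81·exp(3·t), nous prenons 2 dérivées. En dérivant l'accélération, nous obtenons le jerk: j(t) = 243·exp(3·t). En dérivant le jerk, nous obtenons le snap: s(t) = 729·exp(3·t). De l'équation du snap s(t) = 729·exp(3·t), nous substituons t = log(4)/3 pour obtenir s = 2916.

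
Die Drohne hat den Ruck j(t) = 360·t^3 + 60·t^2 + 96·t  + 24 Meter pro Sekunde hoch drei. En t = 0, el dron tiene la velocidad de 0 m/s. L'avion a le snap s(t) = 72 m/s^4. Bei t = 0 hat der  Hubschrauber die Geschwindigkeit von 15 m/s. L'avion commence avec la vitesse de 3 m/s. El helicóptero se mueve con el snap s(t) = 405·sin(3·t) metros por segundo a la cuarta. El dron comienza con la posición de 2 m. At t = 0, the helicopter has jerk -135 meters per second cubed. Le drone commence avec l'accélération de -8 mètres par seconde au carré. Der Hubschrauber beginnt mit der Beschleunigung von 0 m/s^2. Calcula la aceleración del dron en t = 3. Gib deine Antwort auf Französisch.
En partant du jerk j(t) = 360·t^3 + 60·t^2 + 96·t + 24, nous prenons 1 primitive. En intégrant le jerk et en utilisant la condition initiale a(0) = -8, nous obtenons a(t) = 90·t^4 + 20·t^3 + 48·t^2 + 24·t - 8. De l'équation de l'accélération a(t) = 90·t^4 + 20·t^3 + 48·t^2 + 24·t - 8, nous substituons t = 3 pour obtenir a = 8326.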